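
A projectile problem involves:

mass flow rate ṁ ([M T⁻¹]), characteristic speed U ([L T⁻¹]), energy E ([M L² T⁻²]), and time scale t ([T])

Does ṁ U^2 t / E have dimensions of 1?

Sum the exponent of each base dimension across the product:
  M: [ṁ]_M + 2·[U]_M − [E]_M + [t]_M = (1) + 2·(0) − (1) + (0) = 0
  L: [ṁ]_L + 2·[U]_L − [E]_L + [t]_L = (0) + 2·(1) − (2) + (0) = 0
  T: [ṁ]_T + 2·[U]_T − [E]_T + [t]_T = (-1) + 2·(-1) − (-2) + (1) = 0
All base exponents vanish — dimensionless.

yes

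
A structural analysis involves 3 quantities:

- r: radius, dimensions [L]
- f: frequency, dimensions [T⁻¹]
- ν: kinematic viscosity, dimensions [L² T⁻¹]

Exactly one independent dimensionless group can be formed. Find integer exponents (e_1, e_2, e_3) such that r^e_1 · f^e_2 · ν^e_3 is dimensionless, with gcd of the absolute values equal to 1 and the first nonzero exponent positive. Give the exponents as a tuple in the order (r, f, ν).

(2, 1, -1)

L: e_1·(1) + e_2·(0) + e_3·(2) = 0
T: e_1·(0) + e_2·(-1) + e_3·(-1) = 0
Solving this homogeneous linear system for the smallest-integer solution (first nonzero entry positive) gives (2, 1, -1).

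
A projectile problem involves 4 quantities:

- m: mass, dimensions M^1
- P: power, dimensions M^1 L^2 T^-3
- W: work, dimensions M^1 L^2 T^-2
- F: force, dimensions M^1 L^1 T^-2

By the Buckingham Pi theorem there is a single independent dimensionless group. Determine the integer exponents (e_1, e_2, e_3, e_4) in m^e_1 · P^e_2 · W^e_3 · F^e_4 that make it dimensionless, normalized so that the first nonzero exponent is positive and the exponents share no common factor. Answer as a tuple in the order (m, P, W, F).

M: e_1·(1) + e_2·(1) + e_3·(1) + e_4·(1) = 0
L: e_1·(0) + e_2·(2) + e_3·(2) + e_4·(1) = 0
T: e_1·(0) + e_2·(-3) + e_3·(-2) + e_4·(-2) = 0
Solving this homogeneous linear system for the smallest-integer solution (first nonzero entry positive) gives (1, 2, -1, -2).

(1, 2, -1, -2)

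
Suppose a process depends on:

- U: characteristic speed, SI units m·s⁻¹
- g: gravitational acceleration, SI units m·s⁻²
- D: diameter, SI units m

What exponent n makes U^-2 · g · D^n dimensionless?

Balance the L exponent: (1)·n from D, plus −2·(1) + (1) = -1 from the rest, must sum to zero.
n − 1 = 0, so n = 1.

1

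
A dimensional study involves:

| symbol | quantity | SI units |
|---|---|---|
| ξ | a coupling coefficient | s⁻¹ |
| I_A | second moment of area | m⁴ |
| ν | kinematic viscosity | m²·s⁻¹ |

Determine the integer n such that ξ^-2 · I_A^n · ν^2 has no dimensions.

Balance the L exponent: (4)·n from I_A, plus −2·(0) + 2·(2) = 4 from the rest, must sum to zero.
4n + 4 = 0, so n = -1.

-1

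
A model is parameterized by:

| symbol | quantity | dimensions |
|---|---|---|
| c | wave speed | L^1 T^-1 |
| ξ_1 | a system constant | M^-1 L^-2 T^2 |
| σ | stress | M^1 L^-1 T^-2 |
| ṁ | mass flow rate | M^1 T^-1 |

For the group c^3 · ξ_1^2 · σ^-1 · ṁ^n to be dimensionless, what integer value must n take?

Balance the M exponent: (1)·n from ṁ, plus 3·(0) + 2·(-1) − (1) = -3 from the rest, must sum to zero.
n − 3 = 0, so n = 3.

3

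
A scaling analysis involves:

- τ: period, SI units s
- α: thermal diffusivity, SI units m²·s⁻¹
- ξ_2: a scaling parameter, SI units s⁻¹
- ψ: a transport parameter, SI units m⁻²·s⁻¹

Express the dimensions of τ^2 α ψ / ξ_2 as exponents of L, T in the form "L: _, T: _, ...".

L: 0, T: 1

Collect each base-dimension exponent across the product:
  L: 2·(0) + (2) − (0) + (-2) = 0
  T: 2·(1) + (-1) − (-1) + (-1) = 1
So the dimensions are [T].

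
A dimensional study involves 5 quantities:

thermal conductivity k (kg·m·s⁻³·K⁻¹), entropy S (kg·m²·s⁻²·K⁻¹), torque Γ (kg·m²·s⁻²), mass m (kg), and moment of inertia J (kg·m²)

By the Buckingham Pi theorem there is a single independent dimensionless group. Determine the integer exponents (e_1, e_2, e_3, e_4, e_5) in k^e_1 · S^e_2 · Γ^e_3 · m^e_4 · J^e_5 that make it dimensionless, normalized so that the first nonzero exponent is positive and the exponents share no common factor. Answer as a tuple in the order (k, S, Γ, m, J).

(2, -2, -1, -1, 2)

M: e_1·(1) + e_2·(1) + e_3·(1) + e_4·(1) + e_5·(1) = 0
L: e_1·(1) + e_2·(2) + e_3·(2) + e_4·(0) + e_5·(2) = 0
T: e_1·(-3) + e_2·(-2) + e_3·(-2) + e_4·(0) + e_5·(0) = 0
Θ: e_1·(-1) + e_2·(-1) + e_3·(0) + e_4·(0) + e_5·(0) = 0
Solving this homogeneous linear system for the smallest-integer solution (first nonzero entry positive) gives (2, -2, -1, -1, 2).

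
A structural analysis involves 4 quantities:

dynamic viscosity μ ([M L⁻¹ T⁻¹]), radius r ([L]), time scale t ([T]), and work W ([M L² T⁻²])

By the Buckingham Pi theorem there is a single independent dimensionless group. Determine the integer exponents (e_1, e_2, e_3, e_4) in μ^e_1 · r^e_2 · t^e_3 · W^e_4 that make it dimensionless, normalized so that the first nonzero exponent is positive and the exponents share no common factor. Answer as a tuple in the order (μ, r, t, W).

(1, 3, -1, -1)

M: e_1·(1) + e_2·(0) + e_3·(0) + e_4·(1) = 0
L: e_1·(-1) + e_2·(1) + e_3·(0) + e_4·(2) = 0
T: e_1·(-1) + e_2·(0) + e_3·(1) + e_4·(-2) = 0
Solving this homogeneous linear system for the smallest-integer solution (first nonzero entry positive) gives (1, 3, -1, -1).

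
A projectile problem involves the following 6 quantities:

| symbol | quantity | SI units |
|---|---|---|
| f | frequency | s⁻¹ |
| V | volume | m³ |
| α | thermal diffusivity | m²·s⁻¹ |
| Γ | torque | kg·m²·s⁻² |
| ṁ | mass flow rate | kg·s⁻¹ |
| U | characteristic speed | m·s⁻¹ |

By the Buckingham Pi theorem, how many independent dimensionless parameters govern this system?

There are 6 variables and 3 base dimensions (M, L, T).
The dimension matrix has rank 3.
Independent dimensionless groups: 6 − 3 = 3.

3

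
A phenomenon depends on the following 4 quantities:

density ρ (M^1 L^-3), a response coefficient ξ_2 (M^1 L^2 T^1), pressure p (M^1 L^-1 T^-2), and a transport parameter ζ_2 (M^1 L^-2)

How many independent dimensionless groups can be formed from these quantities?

There are 4 variables and 3 base dimensions (M, L, T).
The dimension matrix has rank 3.
Independent dimensionless groups: 4 − 3 = 1.

1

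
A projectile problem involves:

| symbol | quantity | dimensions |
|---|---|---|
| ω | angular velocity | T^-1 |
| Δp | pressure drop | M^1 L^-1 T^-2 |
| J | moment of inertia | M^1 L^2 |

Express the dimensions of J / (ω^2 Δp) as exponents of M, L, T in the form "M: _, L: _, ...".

M: 0, L: 3, T: 4

Collect each base-dimension exponent across the product:
  M: −2·(0) − (1) + (1) = 0
  L: −2·(0) − (-1) + (2) = 3
  T: −2·(-1) − (-2) + (0) = 4
So the dimensions are [L³ T⁴].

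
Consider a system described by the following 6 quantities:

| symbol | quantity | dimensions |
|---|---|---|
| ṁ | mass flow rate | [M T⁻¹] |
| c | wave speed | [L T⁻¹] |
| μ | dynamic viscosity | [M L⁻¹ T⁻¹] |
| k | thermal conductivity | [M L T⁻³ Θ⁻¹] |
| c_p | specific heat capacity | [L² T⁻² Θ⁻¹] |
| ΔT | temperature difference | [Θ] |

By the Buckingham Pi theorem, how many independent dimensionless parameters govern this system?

There are 6 variables and 4 base dimensions (M, L, T, Θ).
The dimension matrix has rank 4.
Independent dimensionless groups: 6 − 4 = 2.

2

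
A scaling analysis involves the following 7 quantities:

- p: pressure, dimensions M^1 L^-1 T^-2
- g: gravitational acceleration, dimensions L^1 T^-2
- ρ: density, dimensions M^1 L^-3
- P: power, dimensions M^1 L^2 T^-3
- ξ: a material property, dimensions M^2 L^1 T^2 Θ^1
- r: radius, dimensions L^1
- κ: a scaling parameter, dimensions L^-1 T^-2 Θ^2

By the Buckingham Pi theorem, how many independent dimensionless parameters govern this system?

3

There are 7 variables and 4 base dimensions (M, L, T, Θ).
The dimension matrix has rank 4.
Independent dimensionless groups: 7 − 4 = 3.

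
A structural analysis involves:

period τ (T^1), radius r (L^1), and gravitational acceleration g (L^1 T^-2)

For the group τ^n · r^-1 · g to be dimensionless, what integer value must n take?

Balance the T exponent: (1)·n from τ, plus −(0) + (-2) = -2 from the rest, must sum to zero.
n − 2 = 0, so n = 2.

2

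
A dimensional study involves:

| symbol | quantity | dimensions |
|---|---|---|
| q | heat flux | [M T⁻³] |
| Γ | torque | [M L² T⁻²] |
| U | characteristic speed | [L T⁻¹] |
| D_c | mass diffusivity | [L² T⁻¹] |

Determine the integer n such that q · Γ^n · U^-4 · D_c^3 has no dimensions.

Balance the M exponent: (1)·n from Γ, plus (1) − 4·(0) + 3·(0) = 1 from the rest, must sum to zero.
n + 1 = 0, so n = -1.

-1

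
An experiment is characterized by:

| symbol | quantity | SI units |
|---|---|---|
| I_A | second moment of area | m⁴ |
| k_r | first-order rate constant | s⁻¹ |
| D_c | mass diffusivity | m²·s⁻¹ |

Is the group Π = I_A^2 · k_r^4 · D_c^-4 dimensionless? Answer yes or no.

Sum the exponent of each base dimension across the product:
  M: 2·[I_A]_M + 4·[k_r]_M − 4·[D_c]_M = 2·(0) + 4·(0) − 4·(0) = 0
  L: 2·[I_A]_L + 4·[k_r]_L − 4·[D_c]_L = 2·(4) + 4·(0) − 4·(2) = 0
  T: 2·[I_A]_T + 4·[k_r]_T − 4·[D_c]_T = 2·(0) + 4·(-1) − 4·(-1) = 0
All base exponents vanish — dimensionless.

yes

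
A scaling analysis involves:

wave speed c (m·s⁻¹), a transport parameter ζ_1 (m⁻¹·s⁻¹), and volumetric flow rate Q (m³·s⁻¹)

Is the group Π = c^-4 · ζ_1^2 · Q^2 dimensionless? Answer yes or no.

Sum the exponent of each base dimension across the product:
  L: −4·[c]_L + 2·[ζ_1]_L + 2·[Q]_L = −4·(1) + 2·(-1) + 2·(3) = 0
  T: −4·[c]_T + 2·[ζ_1]_T + 2·[Q]_T = −4·(-1) + 2·(-1) + 2·(-1) = 0
All base exponents vanish — dimensionless.

yes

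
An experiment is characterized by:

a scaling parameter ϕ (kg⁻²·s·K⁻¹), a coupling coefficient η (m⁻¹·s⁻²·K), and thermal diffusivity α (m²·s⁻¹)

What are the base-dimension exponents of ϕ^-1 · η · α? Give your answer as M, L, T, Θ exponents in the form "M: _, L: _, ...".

Collect each base-dimension exponent across the product:
  M: −(-2) + (0) + (0) = 2
  L: −(0) + (-1) + (2) = 1
  T: −(1) + (-2) + (-1) = -4
  Θ: −(-1) + (1) + (0) = 2
So the dimensions are [M² L T⁻⁴ Θ²].

M: 2, L: 1, T: -4, Θ: 2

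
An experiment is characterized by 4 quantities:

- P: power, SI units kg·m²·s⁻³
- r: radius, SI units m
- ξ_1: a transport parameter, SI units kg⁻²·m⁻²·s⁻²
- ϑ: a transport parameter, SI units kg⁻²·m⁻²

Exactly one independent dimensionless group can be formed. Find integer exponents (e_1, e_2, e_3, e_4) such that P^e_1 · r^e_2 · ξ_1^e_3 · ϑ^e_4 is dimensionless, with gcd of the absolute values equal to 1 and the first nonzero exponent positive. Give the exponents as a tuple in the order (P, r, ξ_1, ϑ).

(2, -2, -3, 4)

M: e_1·(1) + e_2·(0) + e_3·(-2) + e_4·(-2) = 0
L: e_1·(2) + e_2·(1) + e_3·(-2) + e_4·(-2) = 0
T: e_1·(-3) + e_2·(0) + e_3·(-2) + e_4·(0) = 0
Solving this homogeneous linear system for the smallest-integer solution (first nonzero entry positive) gives (2, -2, -3, 4).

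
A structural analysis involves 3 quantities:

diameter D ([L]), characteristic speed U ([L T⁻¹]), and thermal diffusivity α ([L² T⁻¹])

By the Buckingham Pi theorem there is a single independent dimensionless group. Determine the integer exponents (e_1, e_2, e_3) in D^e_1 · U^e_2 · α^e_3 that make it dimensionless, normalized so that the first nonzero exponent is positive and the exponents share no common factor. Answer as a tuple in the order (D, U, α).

L: e_1·(1) + e_2·(1) + e_3·(2) = 0
T: e_1·(0) + e_2·(-1) + e_3·(-1) = 0
Solving this homogeneous linear system for the smallest-integer solution (first nonzero entry positive) gives (1, 1, -1).

(1, 1, -1)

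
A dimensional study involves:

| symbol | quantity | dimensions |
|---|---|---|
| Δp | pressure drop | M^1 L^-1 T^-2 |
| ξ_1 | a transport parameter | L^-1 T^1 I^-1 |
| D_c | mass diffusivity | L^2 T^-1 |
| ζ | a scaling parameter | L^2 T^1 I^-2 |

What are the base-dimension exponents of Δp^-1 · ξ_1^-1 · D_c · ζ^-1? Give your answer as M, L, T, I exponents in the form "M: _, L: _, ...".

M: -1, L: 2, T: -1, I: 3

Collect each base-dimension exponent across the product:
  M: −(1) − (0) + (0) − (0) = -1
  L: −(-1) − (-1) + (2) − (2) = 2
  T: −(-2) − (1) + (-1) − (1) = -1
  I: −(0) − (-1) + (0) − (-2) = 3
So the dimensions are [M⁻¹ L² T⁻¹ I³].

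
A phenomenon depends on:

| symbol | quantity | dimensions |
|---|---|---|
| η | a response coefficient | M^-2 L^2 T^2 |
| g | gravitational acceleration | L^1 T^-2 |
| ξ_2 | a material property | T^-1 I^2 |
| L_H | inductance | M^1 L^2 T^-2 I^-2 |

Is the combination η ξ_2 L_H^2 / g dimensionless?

no

Sum the exponent of each base dimension across the product:
  M: [η]_M − [g]_M + [ξ_2]_M + 2·[L_H]_M = (-2) − (0) + (0) + 2·(1) = 0
  L: [η]_L − [g]_L + [ξ_2]_L + 2·[L_H]_L = (2) − (1) + (0) + 2·(2) = 5
  T: [η]_T − [g]_T + [ξ_2]_T + 2·[L_H]_T = (2) − (-2) + (-1) + 2·(-2) = -1
  I: [η]_I − [g]_I + [ξ_2]_I + 2·[L_H]_I = (0) − (0) + (2) + 2·(-2) = -2
Net dimensions [L⁵ T⁻¹ I⁻²] ≠ [1] — not dimensionless.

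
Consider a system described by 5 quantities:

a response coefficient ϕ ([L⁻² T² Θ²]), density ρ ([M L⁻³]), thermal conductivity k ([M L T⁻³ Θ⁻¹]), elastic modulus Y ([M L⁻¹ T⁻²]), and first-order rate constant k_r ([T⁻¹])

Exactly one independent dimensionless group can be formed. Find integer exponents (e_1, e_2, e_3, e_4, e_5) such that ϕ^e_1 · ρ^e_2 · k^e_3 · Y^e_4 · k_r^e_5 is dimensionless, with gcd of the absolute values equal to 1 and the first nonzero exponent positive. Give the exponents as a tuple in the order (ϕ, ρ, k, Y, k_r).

M: e_1·(0) + e_2·(1) + e_3·(1) + e_4·(1) + e_5·(0) = 0
L: e_1·(-2) + e_2·(-3) + e_3·(1) + e_4·(-1) + e_5·(0) = 0
T: e_1·(2) + e_2·(0) + e_3·(-3) + e_4·(-2) + e_5·(-1) = 0
Θ: e_1·(2) + e_2·(0) + e_3·(-1) + e_4·(0) + e_5·(0) = 0
Solving this homogeneous linear system for the smallest-integer solution (first nonzero entry positive) gives (1, 1, 2, -3, 2).

(1, 1, 2, -3, 2)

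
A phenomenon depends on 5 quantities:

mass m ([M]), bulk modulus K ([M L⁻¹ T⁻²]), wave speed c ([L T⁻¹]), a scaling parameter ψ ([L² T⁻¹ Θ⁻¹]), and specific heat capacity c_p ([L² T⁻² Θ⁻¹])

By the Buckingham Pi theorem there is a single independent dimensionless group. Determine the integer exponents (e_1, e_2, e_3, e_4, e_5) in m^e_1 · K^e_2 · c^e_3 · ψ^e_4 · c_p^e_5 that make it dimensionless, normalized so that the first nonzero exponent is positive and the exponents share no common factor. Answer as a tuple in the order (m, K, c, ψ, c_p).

(1, -1, -1, -3, 3)

M: e_1·(1) + e_2·(1) + e_3·(0) + e_4·(0) + e_5·(0) = 0
L: e_1·(0) + e_2·(-1) + e_3·(1) + e_4·(2) + e_5·(2) = 0
T: e_1·(0) + e_2·(-2) + e_3·(-1) + e_4·(-1) + e_5·(-2) = 0
Θ: e_1·(0) + e_2·(0) + e_3·(0) + e_4·(-1) + e_5·(-1) = 0
Solving this homogeneous linear system for the smallest-integer solution (first nonzero entry positive) gives (1, -1, -1, -3, 3).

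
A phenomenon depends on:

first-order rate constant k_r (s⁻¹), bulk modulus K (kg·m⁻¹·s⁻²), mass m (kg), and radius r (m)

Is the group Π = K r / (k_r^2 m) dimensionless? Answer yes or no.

Sum the exponent of each base dimension across the product:
  M: −2·[k_r]_M + [K]_M − [m]_M + [r]_M = −2·(0) + (1) − (1) + (0) = 0
  L: −2·[k_r]_L + [K]_L − [m]_L + [r]_L = −2·(0) + (-1) − (0) + (1) = 0
  T: −2·[k_r]_T + [K]_T − [m]_T + [r]_T = −2·(-1) + (-2) − (0) + (0) = 0
  Θ: −2·[k_r]_Θ + [K]_Θ − [m]_Θ + [r]_Θ = −2·(0) + (0) − (0) + (0) = 0
All base exponents vanish — dimensionless.

yes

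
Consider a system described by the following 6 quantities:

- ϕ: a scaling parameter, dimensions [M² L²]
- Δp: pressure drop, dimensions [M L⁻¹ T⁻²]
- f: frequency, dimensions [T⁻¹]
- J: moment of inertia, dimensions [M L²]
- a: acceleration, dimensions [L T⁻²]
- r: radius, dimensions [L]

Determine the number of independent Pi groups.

There are 6 variables and 3 base dimensions (M, L, T).
The dimension matrix has rank 3.
Independent dimensionless groups: 6 − 3 = 3.

3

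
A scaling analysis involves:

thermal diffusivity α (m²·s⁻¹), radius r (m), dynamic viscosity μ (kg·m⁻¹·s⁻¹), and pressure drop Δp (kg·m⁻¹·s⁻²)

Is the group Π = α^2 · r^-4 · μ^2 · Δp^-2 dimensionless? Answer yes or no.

Sum the exponent of each base dimension across the product:
  M: 2·[α]_M − 4·[r]_M + 2·[μ]_M − 2·[Δp]_M = 2·(0) − 4·(0) + 2·(1) − 2·(1) = 0
  L: 2·[α]_L − 4·[r]_L + 2·[μ]_L − 2·[Δp]_L = 2·(2) − 4·(1) + 2·(-1) − 2·(-1) = 0
  T: 2·[α]_T − 4·[r]_T + 2·[μ]_T − 2·[Δp]_T = 2·(-1) − 4·(0) + 2·(-1) − 2·(-2) = 0
  I: 2·[α]_I − 4·[r]_I + 2·[μ]_I − 2·[Δp]_I = 2·(0) − 4·(0) + 2·(0) − 2·(0) = 0
All base exponents vanish — dimensionless.

yes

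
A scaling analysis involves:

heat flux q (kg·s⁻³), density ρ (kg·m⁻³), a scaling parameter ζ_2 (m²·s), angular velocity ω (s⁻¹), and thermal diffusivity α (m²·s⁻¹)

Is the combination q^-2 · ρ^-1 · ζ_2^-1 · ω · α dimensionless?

Sum the exponent of each base dimension across the product:
  M: −2·[q]_M − [ρ]_M − [ζ_2]_M + [ω]_M + [α]_M = −2·(1) − (1) − (0) + (0) + (0) = -3
  L: −2·[q]_L − [ρ]_L − [ζ_2]_L + [ω]_L + [α]_L = −2·(0) − (-3) − (2) + (0) + (2) = 3
  T: −2·[q]_T − [ρ]_T − [ζ_2]_T + [ω]_T + [α]_T = −2·(-3) − (0) − (1) + (-1) + (-1) = 3
Net dimensions [M⁻³ L³ T³] ≠ [1] — not dimensionless.

no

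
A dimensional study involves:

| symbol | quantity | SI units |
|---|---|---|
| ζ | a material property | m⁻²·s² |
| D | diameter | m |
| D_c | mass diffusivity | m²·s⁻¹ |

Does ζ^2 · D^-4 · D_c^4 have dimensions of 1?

yes

Sum the exponent of each base dimension across the product:
  L: 2·[ζ]_L − 4·[D]_L + 4·[D_c]_L = 2·(-2) − 4·(1) + 4·(2) = 0
  T: 2·[ζ]_T − 4·[D]_T + 4·[D_c]_T = 2·(2) − 4·(0) + 4·(-1) = 0
All base exponents vanish — dimensionless.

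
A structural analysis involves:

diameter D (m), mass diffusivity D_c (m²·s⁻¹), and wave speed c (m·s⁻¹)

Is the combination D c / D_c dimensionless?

yes

Sum the exponent of each base dimension across the product:
  L: [D]_L − [D_c]_L + [c]_L = (1) − (2) + (1) = 0
  T: [D]_T − [D_c]_T + [c]_T = (0) − (-1) + (-1) = 0
All base exponents vanish — dimensionless.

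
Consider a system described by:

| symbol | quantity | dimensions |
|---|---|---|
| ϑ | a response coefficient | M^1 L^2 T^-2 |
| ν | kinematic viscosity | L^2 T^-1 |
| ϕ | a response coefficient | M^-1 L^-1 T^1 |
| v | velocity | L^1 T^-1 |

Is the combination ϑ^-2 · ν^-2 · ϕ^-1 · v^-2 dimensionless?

no

Sum the exponent of each base dimension across the product:
  M: −2·[ϑ]_M − 2·[ν]_M − [ϕ]_M − 2·[v]_M = −2·(1) − 2·(0) − (-1) − 2·(0) = -1
  L: −2·[ϑ]_L − 2·[ν]_L − [ϕ]_L − 2·[v]_L = −2·(2) − 2·(2) − (-1) − 2·(1) = -9
  T: −2·[ϑ]_T − 2·[ν]_T − [ϕ]_T − 2·[v]_T = −2·(-2) − 2·(-1) − (1) − 2·(-1) = 7
Net dimensions [M⁻¹ L⁻⁹ T⁷] ≠ [1] — not dimensionless.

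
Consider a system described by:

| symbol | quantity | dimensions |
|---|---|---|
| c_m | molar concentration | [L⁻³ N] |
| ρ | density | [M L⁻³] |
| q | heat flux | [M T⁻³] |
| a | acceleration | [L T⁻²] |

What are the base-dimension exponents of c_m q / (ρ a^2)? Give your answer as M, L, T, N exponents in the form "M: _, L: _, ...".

M: 0, L: -2, T: 1, N: 1

Collect each base-dimension exponent across the product:
  M: (0) − (1) + (1) − 2·(0) = 0
  L: (-3) − (-3) + (0) − 2·(1) = -2
  T: (0) − (0) + (-3) − 2·(-2) = 1
  N: (1) − (0) + (0) − 2·(0) = 1
So the dimensions are [L⁻² T N].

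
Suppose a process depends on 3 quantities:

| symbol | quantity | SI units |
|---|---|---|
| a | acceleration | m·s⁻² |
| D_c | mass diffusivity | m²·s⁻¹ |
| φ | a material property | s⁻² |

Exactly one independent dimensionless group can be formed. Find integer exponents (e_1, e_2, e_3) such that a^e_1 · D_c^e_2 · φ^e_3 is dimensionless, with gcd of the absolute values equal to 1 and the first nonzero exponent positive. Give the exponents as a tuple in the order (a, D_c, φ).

L: e_1·(1) + e_2·(2) + e_3·(0) = 0
T: e_1·(-2) + e_2·(-1) + e_3·(-2) = 0
Solving this homogeneous linear system for the smallest-integer solution (first nonzero entry positive) gives (4, -2, -3).

(4, -2, -3)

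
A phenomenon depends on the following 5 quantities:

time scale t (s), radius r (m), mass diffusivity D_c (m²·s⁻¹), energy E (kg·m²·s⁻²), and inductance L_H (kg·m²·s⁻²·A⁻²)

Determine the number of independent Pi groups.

There are 5 variables and 4 base dimensions (M, L, T, I).
The dimension matrix has rank 4.
Independent dimensionless groups: 5 − 4 = 1.

1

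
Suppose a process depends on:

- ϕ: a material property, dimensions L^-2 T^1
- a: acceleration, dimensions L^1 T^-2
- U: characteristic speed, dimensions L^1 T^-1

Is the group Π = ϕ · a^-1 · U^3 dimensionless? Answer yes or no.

yes

Sum the exponent of each base dimension across the product:
  M: [ϕ]_M − [a]_M + 3·[U]_M = (0) − (0) + 3·(0) = 0
  L: [ϕ]_L − [a]_L + 3·[U]_L = (-2) − (1) + 3·(1) = 0
  T: [ϕ]_T − [a]_T + 3·[U]_T = (1) − (-2) + 3·(-1) = 0
  Θ: [ϕ]_Θ − [a]_Θ + 3·[U]_Θ = (0) − (0) + 3·(0) = 0
All base exponents vanish — dimensionless.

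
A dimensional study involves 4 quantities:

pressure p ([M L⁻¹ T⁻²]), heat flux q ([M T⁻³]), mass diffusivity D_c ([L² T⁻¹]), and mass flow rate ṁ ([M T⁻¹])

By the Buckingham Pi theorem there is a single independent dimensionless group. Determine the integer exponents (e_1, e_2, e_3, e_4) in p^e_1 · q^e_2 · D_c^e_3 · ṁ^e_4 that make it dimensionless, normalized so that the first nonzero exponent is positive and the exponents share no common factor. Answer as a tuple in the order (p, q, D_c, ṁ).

M: e_1·(1) + e_2·(1) + e_3·(0) + e_4·(1) = 0
L: e_1·(-1) + e_2·(0) + e_3·(2) + e_4·(0) = 0
T: e_1·(-2) + e_2·(-3) + e_3·(-1) + e_4·(-1) = 0
Solving this homogeneous linear system for the smallest-integer solution (first nonzero entry positive) gives (4, -3, 2, -1).

(4, -3, 2, -1)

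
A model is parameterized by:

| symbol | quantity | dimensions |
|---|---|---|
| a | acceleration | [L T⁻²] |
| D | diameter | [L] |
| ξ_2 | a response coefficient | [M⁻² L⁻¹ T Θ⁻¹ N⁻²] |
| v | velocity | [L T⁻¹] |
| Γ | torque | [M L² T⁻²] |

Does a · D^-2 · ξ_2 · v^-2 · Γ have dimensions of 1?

no

Sum the exponent of each base dimension across the product:
  M: [a]_M − 2·[D]_M + [ξ_2]_M − 2·[v]_M + [Γ]_M = (0) − 2·(0) + (-2) − 2·(0) + (1) = -1
  L: [a]_L − 2·[D]_L + [ξ_2]_L − 2·[v]_L + [Γ]_L = (1) − 2·(1) + (-1) − 2·(1) + (2) = -2
  T: [a]_T − 2·[D]_T + [ξ_2]_T − 2·[v]_T + [Γ]_T = (-2) − 2·(0) + (1) − 2·(-1) + (-2) = -1
  Θ: [a]_Θ − 2·[D]_Θ + [ξ_2]_Θ − 2·[v]_Θ + [Γ]_Θ = (0) − 2·(0) + (-1) − 2·(0) + (0) = -1
  N: [a]_N − 2·[D]_N + [ξ_2]_N − 2·[v]_N + [Γ]_N = (0) − 2·(0) + (-2) − 2·(0) + (0) = -2
Net dimensions [M⁻¹ L⁻² T⁻¹ Θ⁻¹ N⁻²] ≠ [1] — not dimensionless.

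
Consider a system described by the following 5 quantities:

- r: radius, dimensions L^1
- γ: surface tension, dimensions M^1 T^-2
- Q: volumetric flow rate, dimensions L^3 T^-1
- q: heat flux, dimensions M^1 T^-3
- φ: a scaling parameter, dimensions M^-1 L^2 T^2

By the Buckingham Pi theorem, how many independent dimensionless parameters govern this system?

2

There are 5 variables and 3 base dimensions (M, L, T).
The dimension matrix has rank 3.
Independent dimensionless groups: 5 − 3 = 2.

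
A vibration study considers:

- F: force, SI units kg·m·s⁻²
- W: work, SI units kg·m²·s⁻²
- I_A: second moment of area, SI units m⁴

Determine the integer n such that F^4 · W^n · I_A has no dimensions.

-4

Balance the M exponent: (1)·n from W, plus 4·(1) + (0) = 4 from the rest, must sum to zero.
n + 4 = 0, so n = -4.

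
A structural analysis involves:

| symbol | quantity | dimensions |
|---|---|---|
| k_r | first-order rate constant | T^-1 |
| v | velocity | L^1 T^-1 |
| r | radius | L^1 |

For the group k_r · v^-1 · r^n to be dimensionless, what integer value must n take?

Balance the L exponent: (1)·n from r, plus (0) − (1) = -1 from the rest, must sum to zero.
n − 1 = 0, so n = 1.

1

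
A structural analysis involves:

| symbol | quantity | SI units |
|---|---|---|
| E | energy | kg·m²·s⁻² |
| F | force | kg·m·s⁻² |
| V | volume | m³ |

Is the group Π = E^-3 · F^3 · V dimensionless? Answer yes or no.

Sum the exponent of each base dimension across the product:
  M: −3·[E]_M + 3·[F]_M + [V]_M = −3·(1) + 3·(1) + (0) = 0
  L: −3·[E]_L + 3·[F]_L + [V]_L = −3·(2) + 3·(1) + (3) = 0
  T: −3·[E]_T + 3·[F]_T + [V]_T = −3·(-2) + 3·(-2) + (0) = 0
All base exponents vanish — dimensionless.

yes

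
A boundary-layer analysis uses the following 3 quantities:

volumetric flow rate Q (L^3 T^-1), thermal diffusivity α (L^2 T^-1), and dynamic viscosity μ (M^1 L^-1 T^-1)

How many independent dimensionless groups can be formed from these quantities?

There are 3 variables and 3 base dimensions (M, L, T).
The dimension matrix has rank 3.
Independent dimensionless groups: 3 − 3 = 0.

0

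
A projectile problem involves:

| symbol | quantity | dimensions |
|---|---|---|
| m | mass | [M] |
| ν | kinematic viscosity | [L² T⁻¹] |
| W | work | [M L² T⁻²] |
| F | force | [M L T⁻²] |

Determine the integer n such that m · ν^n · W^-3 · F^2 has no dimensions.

2

Balance the L exponent: (2)·n from ν, plus (0) − 3·(2) + 2·(1) = -4 from the rest, must sum to zero.
2n − 4 = 0, so n = 2.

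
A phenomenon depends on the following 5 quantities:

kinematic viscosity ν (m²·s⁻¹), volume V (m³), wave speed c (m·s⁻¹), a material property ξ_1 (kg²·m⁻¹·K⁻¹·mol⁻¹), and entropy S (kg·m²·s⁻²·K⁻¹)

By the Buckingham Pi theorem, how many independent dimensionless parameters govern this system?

1

There are 5 variables and 5 base dimensions (M, L, T, Θ, N).
The dimension matrix has rank 4 (less than 5: the dimension vectors are linearly dependent).
Independent dimensionless groups: 5 − 4 = 1.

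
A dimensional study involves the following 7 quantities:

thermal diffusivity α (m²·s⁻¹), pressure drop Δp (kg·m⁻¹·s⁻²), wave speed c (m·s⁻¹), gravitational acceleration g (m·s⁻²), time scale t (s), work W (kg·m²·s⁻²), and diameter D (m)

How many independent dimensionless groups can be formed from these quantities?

There are 7 variables and 3 base dimensions (M, L, T).
The dimension matrix has rank 3.
Independent dimensionless groups: 7 − 3 = 4.

4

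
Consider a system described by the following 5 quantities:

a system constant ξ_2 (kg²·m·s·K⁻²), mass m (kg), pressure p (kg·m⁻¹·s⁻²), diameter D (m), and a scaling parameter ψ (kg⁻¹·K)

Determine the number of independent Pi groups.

1

There are 5 variables and 4 base dimensions (M, L, T, Θ).
The dimension matrix has rank 4.
Independent dimensionless groups: 5 − 4 = 1.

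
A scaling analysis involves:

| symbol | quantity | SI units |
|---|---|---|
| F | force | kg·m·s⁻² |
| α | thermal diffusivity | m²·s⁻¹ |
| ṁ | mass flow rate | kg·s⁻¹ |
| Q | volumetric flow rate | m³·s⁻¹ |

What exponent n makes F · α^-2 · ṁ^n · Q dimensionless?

Balance the M exponent: (1)·n from ṁ, plus (1) − 2·(0) + (0) = 1 from the rest, must sum to zero.
n + 1 = 0, so n = -1.

-1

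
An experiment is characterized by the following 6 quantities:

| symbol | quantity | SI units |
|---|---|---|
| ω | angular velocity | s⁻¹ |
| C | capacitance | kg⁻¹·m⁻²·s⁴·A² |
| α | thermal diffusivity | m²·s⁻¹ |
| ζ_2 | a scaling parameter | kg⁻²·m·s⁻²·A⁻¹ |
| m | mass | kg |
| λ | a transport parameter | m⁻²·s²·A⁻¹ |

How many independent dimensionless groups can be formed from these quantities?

There are 6 variables and 4 base dimensions (M, L, T, I).
The dimension matrix has rank 4.
Independent dimensionless groups: 6 − 4 = 2.

2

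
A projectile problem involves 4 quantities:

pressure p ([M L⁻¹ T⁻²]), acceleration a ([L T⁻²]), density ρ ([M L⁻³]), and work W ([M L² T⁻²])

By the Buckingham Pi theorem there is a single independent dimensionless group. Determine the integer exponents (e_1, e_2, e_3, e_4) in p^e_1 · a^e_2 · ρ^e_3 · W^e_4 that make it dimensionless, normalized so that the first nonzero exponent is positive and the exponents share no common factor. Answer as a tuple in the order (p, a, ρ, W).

M: e_1·(1) + e_2·(0) + e_3·(1) + e_4·(1) = 0
L: e_1·(-1) + e_2·(1) + e_3·(-3) + e_4·(2) = 0
T: e_1·(-2) + e_2·(-2) + e_3·(0) + e_4·(-2) = 0
Solving this homogeneous linear system for the smallest-integer solution (first nonzero entry positive) gives (4, -3, -3, -1).

(4, -3, -3, -1)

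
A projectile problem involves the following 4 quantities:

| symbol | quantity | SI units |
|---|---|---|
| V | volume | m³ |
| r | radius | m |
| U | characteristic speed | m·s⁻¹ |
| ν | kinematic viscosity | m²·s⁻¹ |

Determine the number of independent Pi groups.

There are 4 variables and 2 base dimensions (L, T).
The dimension matrix has rank 2.
Independent dimensionless groups: 4 − 2 = 2.

2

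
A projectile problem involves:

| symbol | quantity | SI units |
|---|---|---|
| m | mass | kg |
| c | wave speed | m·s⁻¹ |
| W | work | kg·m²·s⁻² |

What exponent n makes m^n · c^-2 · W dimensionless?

-1

Balance the M exponent: (1)·n from m, plus −2·(0) + (1) = 1 from the rest, must sum to zero.
n + 1 = 0, so n = -1.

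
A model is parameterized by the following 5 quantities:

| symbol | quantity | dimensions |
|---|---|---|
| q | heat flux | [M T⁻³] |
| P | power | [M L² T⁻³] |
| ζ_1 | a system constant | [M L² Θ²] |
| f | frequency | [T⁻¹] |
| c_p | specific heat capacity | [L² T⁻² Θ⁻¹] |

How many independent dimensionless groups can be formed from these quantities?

There are 5 variables and 4 base dimensions (M, L, T, Θ).
The dimension matrix has rank 4.
Independent dimensionless groups: 5 − 4 = 1.

1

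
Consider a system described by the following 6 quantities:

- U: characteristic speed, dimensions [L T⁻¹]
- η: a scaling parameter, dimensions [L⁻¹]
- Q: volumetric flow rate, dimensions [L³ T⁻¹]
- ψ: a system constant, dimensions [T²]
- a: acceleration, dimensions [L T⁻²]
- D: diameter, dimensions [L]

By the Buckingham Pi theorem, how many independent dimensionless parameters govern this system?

4

There are 6 variables and 2 base dimensions (L, T).
The dimension matrix has rank 2.
Independent dimensionless groups: 6 − 2 = 4.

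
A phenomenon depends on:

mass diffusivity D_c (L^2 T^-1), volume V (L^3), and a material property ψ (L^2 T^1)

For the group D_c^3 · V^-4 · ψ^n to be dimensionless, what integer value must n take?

3

Balance the L exponent: (2)·n from ψ, plus 3·(2) − 4·(3) = -6 from the rest, must sum to zero.
2n − 6 = 0, so n = 3.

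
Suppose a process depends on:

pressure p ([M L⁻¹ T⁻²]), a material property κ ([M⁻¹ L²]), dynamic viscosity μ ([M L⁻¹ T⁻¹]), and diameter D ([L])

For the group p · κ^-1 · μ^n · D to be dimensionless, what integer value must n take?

Balance the M exponent: (1)·n from μ, plus (1) − (-1) + (0) = 2 from the rest, must sum to zero.
n + 2 = 0, so n = -2.

-2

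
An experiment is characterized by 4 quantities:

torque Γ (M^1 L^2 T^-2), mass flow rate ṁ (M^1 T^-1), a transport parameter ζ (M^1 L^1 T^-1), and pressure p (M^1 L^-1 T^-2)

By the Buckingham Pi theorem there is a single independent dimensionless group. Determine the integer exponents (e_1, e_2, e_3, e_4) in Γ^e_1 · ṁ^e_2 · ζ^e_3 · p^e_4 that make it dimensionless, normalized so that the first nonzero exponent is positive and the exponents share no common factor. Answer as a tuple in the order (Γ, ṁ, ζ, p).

M: e_1·(1) + e_2·(1) + e_3·(1) + e_4·(1) = 0
L: e_1·(2) + e_2·(0) + e_3·(1) + e_4·(-1) = 0
T: e_1·(-2) + e_2·(-1) + e_3·(-1) + e_4·(-2) = 0
Solving this homogeneous linear system for the smallest-integer solution (first nonzero entry positive) gives (1, 3, -3, -1).

(1, 3, -3, -1)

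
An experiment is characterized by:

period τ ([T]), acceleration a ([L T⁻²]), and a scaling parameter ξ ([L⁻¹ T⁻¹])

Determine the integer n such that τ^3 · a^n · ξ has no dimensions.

1

Balance the L exponent: (1)·n from a, plus 3·(0) + (-1) = -1 from the rest, must sum to zero.
n − 1 = 0, so n = 1.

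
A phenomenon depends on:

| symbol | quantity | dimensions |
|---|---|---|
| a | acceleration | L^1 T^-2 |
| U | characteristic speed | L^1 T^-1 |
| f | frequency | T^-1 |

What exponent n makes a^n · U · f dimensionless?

Balance the L exponent: (1)·n from a, plus (1) + (0) = 1 from the rest, must sum to zero.
n + 1 = 0, so n = -1.

-1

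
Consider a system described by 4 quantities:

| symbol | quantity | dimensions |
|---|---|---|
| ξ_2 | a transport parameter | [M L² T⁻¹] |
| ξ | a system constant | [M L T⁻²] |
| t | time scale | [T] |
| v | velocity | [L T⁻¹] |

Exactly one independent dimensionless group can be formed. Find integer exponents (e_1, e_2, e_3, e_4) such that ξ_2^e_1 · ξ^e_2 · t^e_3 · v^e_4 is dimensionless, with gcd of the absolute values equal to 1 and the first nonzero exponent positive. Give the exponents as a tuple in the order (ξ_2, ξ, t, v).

(1, -1, -2, -1)

M: e_1·(1) + e_2·(1) + e_3·(0) + e_4·(0) = 0
L: e_1·(2) + e_2·(1) + e_3·(0) + e_4·(1) = 0
T: e_1·(-1) + e_2·(-2) + e_3·(1) + e_4·(-1) = 0
Solving this homogeneous linear system for the smallest-integer solution (first nonzero entry positive) gives (1, -1, -2, -1).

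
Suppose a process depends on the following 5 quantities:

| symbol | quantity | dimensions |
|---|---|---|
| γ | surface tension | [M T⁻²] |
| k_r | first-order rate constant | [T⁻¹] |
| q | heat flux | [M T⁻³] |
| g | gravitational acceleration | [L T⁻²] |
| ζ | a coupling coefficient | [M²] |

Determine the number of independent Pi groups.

2

There are 5 variables and 3 base dimensions (M, L, T).
The dimension matrix has rank 3.
Independent dimensionless groups: 5 − 3 = 2.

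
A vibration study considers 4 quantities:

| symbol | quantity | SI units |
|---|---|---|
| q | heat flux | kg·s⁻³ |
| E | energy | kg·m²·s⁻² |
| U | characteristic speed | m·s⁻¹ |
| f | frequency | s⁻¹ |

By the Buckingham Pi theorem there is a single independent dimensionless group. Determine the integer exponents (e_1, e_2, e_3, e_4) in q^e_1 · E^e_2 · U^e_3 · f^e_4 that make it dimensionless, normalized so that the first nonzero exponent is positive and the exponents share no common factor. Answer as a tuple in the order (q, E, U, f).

(1, -1, 2, -3)

M: e_1·(1) + e_2·(1) + e_3·(0) + e_4·(0) = 0
L: e_1·(0) + e_2·(2) + e_3·(1) + e_4·(0) = 0
T: e_1·(-3) + e_2·(-2) + e_3·(-1) + e_4·(-1) = 0
Solving this homogeneous linear system for the smallest-integer solution (first nonzero entry positive) gives (1, -1, 2, -3).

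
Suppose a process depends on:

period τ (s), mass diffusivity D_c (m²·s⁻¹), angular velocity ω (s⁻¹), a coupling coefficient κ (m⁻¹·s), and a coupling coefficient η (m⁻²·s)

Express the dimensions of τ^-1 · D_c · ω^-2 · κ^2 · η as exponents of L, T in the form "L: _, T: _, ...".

L: -2, T: 3

Collect each base-dimension exponent across the product:
  L: −(0) + (2) − 2·(0) + 2·(-1) + (-2) = -2
  T: −(1) + (-1) − 2·(-1) + 2·(1) + (1) = 3
So the dimensions are [L⁻² T³].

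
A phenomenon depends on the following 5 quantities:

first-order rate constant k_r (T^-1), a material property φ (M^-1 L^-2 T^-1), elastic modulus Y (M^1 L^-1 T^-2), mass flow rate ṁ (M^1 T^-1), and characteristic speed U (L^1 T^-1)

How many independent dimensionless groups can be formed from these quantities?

2

There are 5 variables and 3 base dimensions (M, L, T).
The dimension matrix has rank 3.
Independent dimensionless groups: 5 − 3 = 2.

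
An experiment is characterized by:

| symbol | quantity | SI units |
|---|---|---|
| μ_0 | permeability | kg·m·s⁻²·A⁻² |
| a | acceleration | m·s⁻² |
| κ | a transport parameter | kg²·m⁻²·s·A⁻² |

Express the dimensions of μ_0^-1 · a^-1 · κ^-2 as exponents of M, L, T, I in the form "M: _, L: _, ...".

M: -5, L: 2, T: 2, I: 6

Collect each base-dimension exponent across the product:
  M: −(1) − (0) − 2·(2) = -5
  L: −(1) − (1) − 2·(-2) = 2
  T: −(-2) − (-2) − 2·(1) = 2
  I: −(-2) − (0) − 2·(-2) = 6
So the dimensions are [M⁻⁵ L² T² I⁶].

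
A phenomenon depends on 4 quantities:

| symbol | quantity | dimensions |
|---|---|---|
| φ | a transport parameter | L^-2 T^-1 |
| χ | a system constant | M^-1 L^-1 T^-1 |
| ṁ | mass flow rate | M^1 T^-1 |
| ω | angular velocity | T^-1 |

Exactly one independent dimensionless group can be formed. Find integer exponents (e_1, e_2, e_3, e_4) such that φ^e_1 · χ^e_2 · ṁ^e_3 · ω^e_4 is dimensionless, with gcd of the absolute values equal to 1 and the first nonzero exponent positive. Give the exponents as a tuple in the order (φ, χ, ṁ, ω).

(1, -2, -2, 3)

M: e_1·(0) + e_2·(-1) + e_3·(1) + e_4·(0) = 0
L: e_1·(-2) + e_2·(-1) + e_3·(0) + e_4·(0) = 0
T: e_1·(-1) + e_2·(-1) + e_3·(-1) + e_4·(-1) = 0
Solving this homogeneous linear system for the smallest-integer solution (first nonzero entry positive) gives (1, -2, -2, 3).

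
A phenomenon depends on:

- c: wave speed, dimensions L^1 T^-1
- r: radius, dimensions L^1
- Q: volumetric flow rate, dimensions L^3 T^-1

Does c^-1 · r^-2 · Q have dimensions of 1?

Sum the exponent of each base dimension across the product:
  M: −[c]_M − 2·[r]_M + [Q]_M = −(0) − 2·(0) + (0) = 0
  L: −[c]_L − 2·[r]_L + [Q]_L = −(1) − 2·(1) + (3) = 0
  T: −[c]_T − 2·[r]_T + [Q]_T = −(-1) − 2·(0) + (-1) = 0
All base exponents vanish — dimensionless.

yes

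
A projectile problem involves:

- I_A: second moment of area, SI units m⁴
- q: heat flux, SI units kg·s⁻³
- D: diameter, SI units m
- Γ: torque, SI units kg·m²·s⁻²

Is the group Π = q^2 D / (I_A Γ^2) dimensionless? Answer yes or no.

no

Sum the exponent of each base dimension across the product:
  M: −[I_A]_M + 2·[q]_M + [D]_M − 2·[Γ]_M = −(0) + 2·(1) + (0) − 2·(1) = 0
  L: −[I_A]_L + 2·[q]_L + [D]_L − 2·[Γ]_L = −(4) + 2·(0) + (1) − 2·(2) = -7
  T: −[I_A]_T + 2·[q]_T + [D]_T − 2·[Γ]_T = −(0) + 2·(-3) + (0) − 2·(-2) = -2
Net dimensions [L⁻⁷ T⁻²] ≠ [1] — not dimensionless.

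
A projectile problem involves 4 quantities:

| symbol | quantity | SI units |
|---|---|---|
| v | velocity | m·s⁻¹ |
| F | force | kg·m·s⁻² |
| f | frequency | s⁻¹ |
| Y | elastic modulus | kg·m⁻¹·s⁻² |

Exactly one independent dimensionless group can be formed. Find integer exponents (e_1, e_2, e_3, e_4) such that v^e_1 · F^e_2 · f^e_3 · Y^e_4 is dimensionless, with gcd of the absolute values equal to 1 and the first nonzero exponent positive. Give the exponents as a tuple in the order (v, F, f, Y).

(2, -1, -2, 1)

M: e_1·(0) + e_2·(1) + e_3·(0) + e_4·(1) = 0
L: e_1·(1) + e_2·(1) + e_3·(0) + e_4·(-1) = 0
T: e_1·(-1) + e_2·(-2) + e_3·(-1) + e_4·(-2) = 0
Solving this homogeneous linear system for the smallest-integer solution (first nonzero entry positive) gives (2, -1, -2, 1).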